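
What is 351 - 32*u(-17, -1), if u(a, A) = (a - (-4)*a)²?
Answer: -230849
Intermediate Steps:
u(a, A) = 25*a² (u(a, A) = (a + 4*a)² = (5*a)² = 25*a²)
351 - 32*u(-17, -1) = 351 - 800*(-17)² = 351 - 800*289 = 351 - 32*7225 = 351 - 231200 = -230849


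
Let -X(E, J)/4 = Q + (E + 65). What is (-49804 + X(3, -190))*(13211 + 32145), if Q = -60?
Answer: -2260361616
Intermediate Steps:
X(E, J) = -20 - 4*E (X(E, J) = -4*(-60 + (E + 65)) = -4*(-60 + (65 + E)) = -4*(5 + E) = -20 - 4*E)
(-49804 + X(3, -190))*(13211 + 32145) = (-49804 + (-20 - 4*3))*(13211 + 32145) = (-49804 + (-20 - 12))*45356 = (-49804 - 32)*45356 = -49836*45356 = -2260361616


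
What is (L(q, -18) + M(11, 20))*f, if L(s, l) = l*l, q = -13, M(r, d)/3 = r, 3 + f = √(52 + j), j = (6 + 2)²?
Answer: -1071 + 714*√29 ≈ 2774.0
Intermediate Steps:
j = 64 (j = 8² = 64)
f = -3 + 2*√29 (f = -3 + √(52 + 64) = -3 + √116 = -3 + 2*√29 ≈ 7.7703)
M(r, d) = 3*r
L(s, l) = l²
(L(q, -18) + M(11, 20))*f = ((-18)² + 3*11)*(-3 + 2*√29) = (324 + 33)*(-3 + 2*√29) = 357*(-3 + 2*√29) = -1071 + 714*√29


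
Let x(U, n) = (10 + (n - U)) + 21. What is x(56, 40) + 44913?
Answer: 44928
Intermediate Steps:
x(U, n) = 31 + n - U (x(U, n) = (10 + n - U) + 21 = 31 + n - U)
x(56, 40) + 44913 = (31 + 40 - 1*56) + 44913 = (31 + 40 - 56) + 44913 = 15 + 44913 = 44928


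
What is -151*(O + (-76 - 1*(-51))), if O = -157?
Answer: 27482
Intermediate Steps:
-151*(O + (-76 - 1*(-51))) = -151*(-157 + (-76 - 1*(-51))) = -151*(-157 + (-76 + 51)) = -151*(-157 - 25) = -151*(-182) = 27482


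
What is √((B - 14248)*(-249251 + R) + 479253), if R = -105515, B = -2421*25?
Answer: √26527397371 ≈ 1.6287e+5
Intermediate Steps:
B = -60525
√((B - 14248)*(-249251 + R) + 479253) = √((-60525 - 14248)*(-249251 - 105515) + 479253) = √(-74773*(-354766) + 479253) = √(26526918118 + 479253) = √26527397371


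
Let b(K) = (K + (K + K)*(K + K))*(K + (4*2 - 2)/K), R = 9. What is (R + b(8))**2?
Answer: 5377761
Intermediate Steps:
b(K) = (K + 4*K**2)*(K + 6/K) (b(K) = (K + (2*K)*(2*K))*(K + (8 - 2)/K) = (K + 4*K**2)*(K + 6/K))
(R + b(8))**2 = (9 + (6 + 8**2 + 4*8**3 + 24*8))**2 = (9 + (6 + 64 + 4*512 + 192))**2 = (9 + (6 + 64 + 2048 + 192))**2 = (9 + 2310)**2 = 2319**2 = 5377761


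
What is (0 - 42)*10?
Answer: -420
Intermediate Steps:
(0 - 42)*10 = -42*10 = -420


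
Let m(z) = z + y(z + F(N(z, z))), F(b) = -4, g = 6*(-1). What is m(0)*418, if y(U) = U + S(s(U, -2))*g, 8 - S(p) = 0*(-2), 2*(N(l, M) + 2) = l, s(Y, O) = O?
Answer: -21736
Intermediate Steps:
N(l, M) = -2 + l/2
S(p) = 8 (S(p) = 8 - 0*(-2) = 8 - 1*0 = 8 + 0 = 8)
g = -6
y(U) = -48 + U (y(U) = U + 8*(-6) = U - 48 = -48 + U)
m(z) = -52 + 2*z (m(z) = z + (-48 + (z - 4)) = z + (-48 + (-4 + z)) = z + (-52 + z) = -52 + 2*z)
m(0)*418 = (-52 + 2*0)*418 = (-52 + 0)*418 = -52*418 = -21736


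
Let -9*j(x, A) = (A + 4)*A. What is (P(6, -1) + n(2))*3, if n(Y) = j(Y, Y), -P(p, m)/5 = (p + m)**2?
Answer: -379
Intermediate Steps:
P(p, m) = -5*(m + p)**2 (P(p, m) = -5*(p + m)**2 = -5*(m + p)**2)
j(x, A) = -A*(4 + A)/9 (j(x, A) = -(A + 4)*A/9 = -(4 + A)*A/9 = -A*(4 + A)/9)
n(Y) = -Y*(4 + Y)/9
(P(6, -1) + n(2))*3 = (-5*(-1 + 6)**2 - 1/9*2*(4 + 2))*3 = (-5*5**2 - 1/9*2*6)*3 = (-5*25 - 4/3)*3 = (-125 - 4/3)*3 = -379/3*3 = -379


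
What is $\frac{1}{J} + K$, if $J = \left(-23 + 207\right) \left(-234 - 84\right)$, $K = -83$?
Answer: $- \frac{4856497}{58512} \approx -83.0$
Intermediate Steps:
$J = -58512$ ($J = 184 \left(-318\right) = -58512$)
$\frac{1}{J} + K = \frac{1}{-58512} - 83 = - \frac{1}{58512} - 83 = - \frac{4856497}{58512}$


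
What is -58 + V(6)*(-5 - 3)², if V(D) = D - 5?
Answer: 6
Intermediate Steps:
V(D) = -5 + D
-58 + V(6)*(-5 - 3)² = -58 + (-5 + 6)*(-5 - 3)² = -58 + 1*(-8)² = -58 + 1*64 = -58 + 64 = 6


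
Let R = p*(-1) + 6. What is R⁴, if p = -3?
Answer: 6561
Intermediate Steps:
R = 9 (R = -3*(-1) + 6 = 3 + 6 = 9)
R⁴ = 9⁴ = 6561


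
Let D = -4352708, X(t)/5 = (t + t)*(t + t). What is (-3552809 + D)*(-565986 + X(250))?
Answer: -5407484305238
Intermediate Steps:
X(t) = 20*t² (X(t) = 5*((t + t)*(t + t)) = 5*((2*t)*(2*t)) = 5*(4*t²) = 20*t²)
(-3552809 + D)*(-565986 + X(250)) = (-3552809 - 4352708)*(-565986 + 20*250²) = -7905517*(-565986 + 20*62500) = -7905517*(-565986 + 1250000) = -7905517*684014 = -5407484305238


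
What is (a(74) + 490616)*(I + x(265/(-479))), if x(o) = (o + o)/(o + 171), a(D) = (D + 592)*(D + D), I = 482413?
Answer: 5801418880400832/20411 ≈ 2.8423e+11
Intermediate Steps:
a(D) = 2*D*(592 + D) (a(D) = (592 + D)*(2*D) = 2*D*(592 + D))
x(o) = 2*o/(171 + o) (x(o) = (2*o)/(171 + o) = 2*o/(171 + o))
(a(74) + 490616)*(I + x(265/(-479))) = (2*74*(592 + 74) + 490616)*(482413 + 2*(265/(-479))/(171 + 265/(-479))) = (2*74*666 + 490616)*(482413 + 2*(265*(-1/479))/(171 + 265*(-1/479))) = (98568 + 490616)*(482413 + 2*(-265/479)/(171 - 265/479)) = 589184*(482413 + 2*(-265/479)/(81644/479)) = 589184*(482413 + 2*(-265/479)*(479/81644)) = 589184*(482413 - 265/40822) = 589184*(19693063221/40822) = 5801418880400832/20411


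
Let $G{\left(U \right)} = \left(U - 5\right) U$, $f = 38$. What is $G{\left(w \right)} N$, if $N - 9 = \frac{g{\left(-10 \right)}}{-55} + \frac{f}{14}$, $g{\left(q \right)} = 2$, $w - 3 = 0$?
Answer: $- \frac{26976}{385} \approx -70.068$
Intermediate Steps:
$w = 3$ ($w = 3 + 0 = 3$)
$N = \frac{4496}{385}$ ($N = 9 + \left(\frac{2}{-55} + \frac{38}{14}\right) = 9 + \left(2 \left(- \frac{1}{55}\right) + 38 \cdot \frac{1}{14}\right) = 9 + \left(- \frac{2}{55} + \frac{19}{7}\right) = 9 + \frac{1031}{385} = \frac{4496}{385} \approx 11.678$)
$G{\left(U \right)} = U \left(-5 + U\right)$ ($G{\left(U \right)} = \left(-5 + U\right) U = U \left(-5 + U\right)$)
$G{\left(w \right)} N = 3 \left(-5 + 3\right) \frac{4496}{385} = 3 \left(-2\right) \frac{4496}{385} = \left(-6\right) \frac{4496}{385} = - \frac{26976}{385}$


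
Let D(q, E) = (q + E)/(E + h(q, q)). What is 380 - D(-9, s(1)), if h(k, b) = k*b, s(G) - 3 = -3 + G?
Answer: 15584/41 ≈ 380.10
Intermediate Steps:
s(G) = G (s(G) = 3 + (-3 + G) = G)
h(k, b) = b*k
D(q, E) = (E + q)/(E + q²) (D(q, E) = (q + E)/(E + q*q) = (E + q)/(E + q²))
380 - D(-9, s(1)) = 380 - (1 - 9)/(1 + (-9)²) = 380 - (-8)/(1 + 81) = 380 - (-8)/82 = 380 - 1*(-4/41) = 380 + 4/41 = 15584/41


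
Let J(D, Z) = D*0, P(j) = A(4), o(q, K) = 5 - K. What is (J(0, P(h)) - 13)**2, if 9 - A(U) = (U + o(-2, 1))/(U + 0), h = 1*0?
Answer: 169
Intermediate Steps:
h = 0
A(U) = 9 - (4 + U)/U (A(U) = 9 - (U + (5 - 1*1))/(U + 0) = 9 - (U + (5 - 1))/U = 9 - (U + 4)/U = 9 - (4 + U)/U)
P(j) = 7 (P(j) = 8 - 4/4 = 8 - 4*1/4 = 8 - 1 = 7)
J(D, Z) = 0
(J(0, P(h)) - 13)**2 = (0 - 13)**2 = (-13)**2 = 169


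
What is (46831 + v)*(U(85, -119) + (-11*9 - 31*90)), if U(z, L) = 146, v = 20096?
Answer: -183580761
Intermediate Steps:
(46831 + v)*(U(85, -119) + (-11*9 - 31*90)) = (46831 + 20096)*(146 + (-11*9 - 31*90)) = 66927*(146 + (-99 - 2790)) = 66927*(146 - 2889) = 66927*(-2743) = -183580761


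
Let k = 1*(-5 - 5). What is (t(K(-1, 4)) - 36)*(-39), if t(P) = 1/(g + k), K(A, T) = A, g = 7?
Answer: 1417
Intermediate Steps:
k = -10 (k = 1*(-10) = -10)
t(P) = -1/3 (t(P) = 1/(7 - 10) = 1/(-3) = -1/3)
(t(K(-1, 4)) - 36)*(-39) = (-1/3 - 36)*(-39) = -109/3*(-39) = 1417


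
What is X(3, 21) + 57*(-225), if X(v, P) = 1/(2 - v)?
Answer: -12826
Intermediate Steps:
X(3, 21) + 57*(-225) = -1/(-2 + 3) + 57*(-225) = -1/1 - 12825 = -1*1 - 12825 = -1 - 12825 = -12826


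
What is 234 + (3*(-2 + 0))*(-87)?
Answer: 756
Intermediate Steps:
234 + (3*(-2 + 0))*(-87) = 234 + (3*(-2))*(-87) = 234 - 6*(-87) = 234 + 522 = 756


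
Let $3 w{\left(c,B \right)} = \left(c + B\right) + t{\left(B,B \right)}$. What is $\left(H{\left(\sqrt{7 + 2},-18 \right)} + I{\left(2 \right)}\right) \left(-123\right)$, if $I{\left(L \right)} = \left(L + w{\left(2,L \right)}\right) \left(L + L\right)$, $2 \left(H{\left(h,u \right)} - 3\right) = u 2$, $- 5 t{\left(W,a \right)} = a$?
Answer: $\frac{1353}{5} \approx 270.6$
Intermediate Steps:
$t{\left(W,a \right)} = - \frac{a}{5}$
$H{\left(h,u \right)} = 3 + u$ ($H{\left(h,u \right)} = 3 + \frac{u 2}{2} = 3 + \frac{2 u}{2} = 3 + u$)
$w{\left(c,B \right)} = \frac{c}{3} + \frac{4 B}{15}$ ($w{\left(c,B \right)} = \frac{\left(c + B\right) - \frac{B}{5}}{3} = \frac{\left(B + c\right) - \frac{B}{5}}{3} = \frac{c + \frac{4 B}{5}}{3} = \frac{c}{3} + \frac{4 B}{15}$)
$I{\left(L \right)} = 2 L \left(\frac{2}{3} + \frac{19 L}{15}\right)$ ($I{\left(L \right)} = \left(L + \left(\frac{1}{3} \cdot 2 + \frac{4 L}{15}\right)\right) \left(L + L\right) = \left(L + \left(\frac{2}{3} + \frac{4 L}{15}\right)\right) 2 L = \left(\frac{2}{3} + \frac{19 L}{15}\right) 2 L = 2 L \left(\frac{2}{3} + \frac{19 L}{15}\right)$)
$\left(H{\left(\sqrt{7 + 2},-18 \right)} + I{\left(2 \right)}\right) \left(-123\right) = \left(\left(3 - 18\right) + \frac{2}{15} \cdot 2 \left(10 + 19 \cdot 2\right)\right) \left(-123\right) = \left(-15 + \frac{2}{15} \cdot 2 \left(10 + 38\right)\right) \left(-123\right) = \left(-15 + \frac{2}{15} \cdot 2 \cdot 48\right) \left(-123\right) = \left(-15 + \frac{64}{5}\right) \left(-123\right) = \left(- \frac{11}{5}\right) \left(-123\right) = \frac{1353}{5}$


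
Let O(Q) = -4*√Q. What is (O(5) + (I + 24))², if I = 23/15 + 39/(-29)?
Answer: 125850484/189225 - 84176*√5/435 ≈ 232.39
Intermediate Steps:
I = 82/435 (I = 23*(1/15) + 39*(-1/29) = 23/15 - 39/29 = 82/435 ≈ 0.18851)
(O(5) + (I + 24))² = (-4*√5 + (82/435 + 24))² = (-4*√5 + 10522/435)² = (10522/435 - 4*√5)²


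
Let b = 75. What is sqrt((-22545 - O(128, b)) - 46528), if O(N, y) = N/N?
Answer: I*sqrt(69074) ≈ 262.82*I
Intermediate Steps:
O(N, y) = 1
sqrt((-22545 - O(128, b)) - 46528) = sqrt((-22545 - 1*1) - 46528) = sqrt((-22545 - 1) - 46528) = sqrt(-22546 - 46528) = sqrt(-69074) = I*sqrt(69074)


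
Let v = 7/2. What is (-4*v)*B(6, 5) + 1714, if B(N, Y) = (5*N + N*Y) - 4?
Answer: 930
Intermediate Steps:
B(N, Y) = -4 + 5*N + N*Y
v = 7/2 (v = (½)*7 = 7/2 ≈ 3.5000)
(-4*v)*B(6, 5) + 1714 = (-4*7/2)*(-4 + 5*6 + 6*5) + 1714 = -14*(-4 + 30 + 30) + 1714 = -14*56 + 1714 = -784 + 1714 = 930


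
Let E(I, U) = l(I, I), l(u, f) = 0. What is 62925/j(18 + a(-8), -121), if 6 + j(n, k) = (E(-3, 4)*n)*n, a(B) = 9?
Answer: -20975/2 ≈ -10488.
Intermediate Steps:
E(I, U) = 0
j(n, k) = -6 (j(n, k) = -6 + (0*n)*n = -6 + 0*n = -6 + 0 = -6)
62925/j(18 + a(-8), -121) = 62925/(-6) = 62925*(-1/6) = -20975/2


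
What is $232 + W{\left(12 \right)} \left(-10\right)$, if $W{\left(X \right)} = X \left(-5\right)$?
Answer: $832$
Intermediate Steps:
$W{\left(X \right)} = - 5 X$
$232 + W{\left(12 \right)} \left(-10\right) = 232 + \left(-5\right) 12 \left(-10\right) = 232 - -600 = 232 + 600 = 832$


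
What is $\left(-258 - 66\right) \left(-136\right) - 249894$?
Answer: $-205830$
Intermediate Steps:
$\left(-258 - 66\right) \left(-136\right) - 249894 = \left(-324\right) \left(-136\right) - 249894 = 44064 - 249894 = -205830$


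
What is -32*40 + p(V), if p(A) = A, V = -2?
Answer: -1282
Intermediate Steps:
-32*40 + p(V) = -32*40 - 2 = -1280 - 2 = -1282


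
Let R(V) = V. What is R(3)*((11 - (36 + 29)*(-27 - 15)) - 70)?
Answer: 8013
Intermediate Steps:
R(3)*((11 - (36 + 29)*(-27 - 15)) - 70) = 3*((11 - (36 + 29)*(-27 - 15)) - 70) = 3*((11 - 65*(-42)) - 70) = 3*((11 - 1*(-2730)) - 70) = 3*((11 + 2730) - 70) = 3*(2741 - 70) = 3*2671 = 8013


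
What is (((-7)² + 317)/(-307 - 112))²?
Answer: 133956/175561 ≈ 0.76302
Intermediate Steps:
(((-7)² + 317)/(-307 - 112))² = ((49 + 317)/(-419))² = (366*(-1/419))² = (-366/419)² = 133956/175561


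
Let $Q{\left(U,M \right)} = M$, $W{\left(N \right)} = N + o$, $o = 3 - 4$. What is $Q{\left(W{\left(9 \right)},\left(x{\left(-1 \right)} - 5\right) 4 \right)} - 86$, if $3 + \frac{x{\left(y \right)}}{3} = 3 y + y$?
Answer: $-190$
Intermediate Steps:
$o = -1$
$x{\left(y \right)} = -9 + 12 y$ ($x{\left(y \right)} = -9 + 3 \left(3 y + y\right) = -9 + 3 \cdot 4 y = -9 + 12 y$)
$W{\left(N \right)} = -1 + N$ ($W{\left(N \right)} = N - 1 = -1 + N$)
$Q{\left(W{\left(9 \right)},\left(x{\left(-1 \right)} - 5\right) 4 \right)} - 86 = \left(\left(-9 + 12 \left(-1\right)\right) - 5\right) 4 - 86 = \left(\left(-9 - 12\right) - 5\right) 4 - 86 = \left(-21 - 5\right) 4 - 86 = \left(-26\right) 4 - 86 = -104 - 86 = -190$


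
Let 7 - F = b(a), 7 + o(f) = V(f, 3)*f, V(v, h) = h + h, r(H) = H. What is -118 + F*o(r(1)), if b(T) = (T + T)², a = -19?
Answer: 1319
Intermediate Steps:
V(v, h) = 2*h
b(T) = 4*T² (b(T) = (2*T)² = 4*T²)
o(f) = -7 + 6*f (o(f) = -7 + (2*3)*f = -7 + 6*f)
F = -1437 (F = 7 - 4*(-19)² = 7 - 4*361 = 7 - 1*1444 = 7 - 1444 = -1437)
-118 + F*o(r(1)) = -118 - 1437*(-7 + 6*1) = -118 - 1437*(-7 + 6) = -118 - 1437*(-1) = -118 + 1437 = 1319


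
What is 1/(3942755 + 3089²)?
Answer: 1/13484676 ≈ 7.4158e-8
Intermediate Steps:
1/(3942755 + 3089²) = 1/(3942755 + 9541921) = 1/13484676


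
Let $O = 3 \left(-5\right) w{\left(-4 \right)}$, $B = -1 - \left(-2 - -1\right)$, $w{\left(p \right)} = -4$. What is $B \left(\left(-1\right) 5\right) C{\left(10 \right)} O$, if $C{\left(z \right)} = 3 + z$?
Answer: $0$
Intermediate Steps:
$B = 0$ ($B = -1 - \left(-2 + 1\right) = -1 - -1 = -1 + 1 = 0$)
$O = 60$ ($O = 3 \left(-5\right) \left(-4\right) = \left(-15\right) \left(-4\right) = 60$)
$B \left(\left(-1\right) 5\right) C{\left(10 \right)} O = 0 \left(\left(-1\right) 5\right) \left(3 + 10\right) 60 = 0 \left(-5\right) 13 \cdot 60 = 0 \cdot 13 \cdot 60 = 0 \cdot 60 = 0$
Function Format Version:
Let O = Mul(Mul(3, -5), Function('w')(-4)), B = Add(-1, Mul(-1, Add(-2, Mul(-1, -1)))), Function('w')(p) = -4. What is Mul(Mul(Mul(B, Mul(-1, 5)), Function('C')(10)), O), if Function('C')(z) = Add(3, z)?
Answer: 0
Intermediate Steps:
B = 0 (B = Add(-1, Mul(-1, Add(-2, 1))) = Add(-1, Mul(-1, -1)) = Add(-1, 1) = 0)
O = 60 (O = Mul(Mul(3, -5), -4) = Mul(-15, -4) = 60)
Mul(Mul(Mul(B, Mul(-1, 5)), Function('C')(10)), O) = Mul(Mul(Mul(0, Mul(-1, 5)), Add(3, 10)), 60) = Mul(Mul(Mul(0, -5), 13), 60) = Mul(Mul(0, 13), 60) = Mul(0, 60) = 0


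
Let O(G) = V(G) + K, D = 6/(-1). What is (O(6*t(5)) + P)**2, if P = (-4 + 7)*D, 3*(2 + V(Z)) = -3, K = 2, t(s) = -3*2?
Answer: 361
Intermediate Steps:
t(s) = -6
V(Z) = -3 (V(Z) = -2 + (1/3)*(-3) = -2 - 1 = -3)
D = -6 (D = 6*(-1) = -6)
O(G) = -1 (O(G) = -3 + 2 = -1)
P = -18 (P = (-4 + 7)*(-6) = 3*(-6) = -18)
(O(6*t(5)) + P)**2 = (-1 - 18)**2 = (-19)**2 = 361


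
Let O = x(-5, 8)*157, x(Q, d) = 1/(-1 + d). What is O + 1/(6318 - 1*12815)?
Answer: 1020022/45479 ≈ 22.428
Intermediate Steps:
O = 157/7 (O = 157/(-1 + 8) = 157/7 ≈ 22.429)
O + 1/(6318 - 1*12815) = 157/7 + 1/(6318 - 1*12815) = 157/7 + 1/(6318 - 12815) = 157/7 + 1/(-6497) = 157/7 - 1/6497 = 1020022/45479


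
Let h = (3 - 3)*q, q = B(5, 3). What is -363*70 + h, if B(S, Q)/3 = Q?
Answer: -25410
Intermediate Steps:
B(S, Q) = 3*Q
q = 9 (q = 3*3 = 9)
h = 0 (h = (3 - 3)*9 = 0*9 = 0)
-363*70 + h = -363*70 + 0 = -25410 + 0 = -25410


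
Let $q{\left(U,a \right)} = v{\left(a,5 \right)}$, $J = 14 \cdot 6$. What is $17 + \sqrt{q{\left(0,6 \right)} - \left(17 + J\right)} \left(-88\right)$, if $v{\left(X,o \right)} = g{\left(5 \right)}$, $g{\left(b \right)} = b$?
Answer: $17 - 352 i \sqrt{6} \approx 17.0 - 862.22 i$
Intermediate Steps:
$J = 84$
$v{\left(X,o \right)} = 5$
$q{\left(U,a \right)} = 5$
$17 + \sqrt{q{\left(0,6 \right)} - \left(17 + J\right)} \left(-88\right) = 17 + \sqrt{5 - 101} \left(-88\right) = 17 + \sqrt{-96} \left(-88\right) = 17 + 4 i \sqrt{6} \left(-88\right) = 17 - 352 i \sqrt{6}$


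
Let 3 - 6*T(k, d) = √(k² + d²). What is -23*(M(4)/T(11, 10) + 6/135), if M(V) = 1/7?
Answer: -24817/33390 + 69*√221/742 ≈ 0.63918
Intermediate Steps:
T(k, d) = ½ - √(d² + k²)/6 (T(k, d) = ½ - √(k² + d²)/6 = ½ - √(d² + k²)/6)
M(V) = ⅐ (M(V) = 1*(⅐) = ⅐)
-23*(M(4)/T(11, 10) + 6/135) = -23*(1/(7*(½ - √(10² + 11²)/6)) + 6/135) = -23*(1/(7*(½ - √(100 + 121)/6)) + 6*(1/135)) = -23*(1/(7*(½ - √221/6)) + 2/45) = -23*(2/45 + 1/(7*(½ - √221/6))) = -46/45 - 23/(7*(½ - √221/6))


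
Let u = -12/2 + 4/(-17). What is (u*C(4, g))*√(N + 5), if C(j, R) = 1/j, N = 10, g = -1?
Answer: -53*√15/34 ≈ -6.0373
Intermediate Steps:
u = -106/17 (u = -12*½ + 4*(-1/17) = -6 - 4/17 = -106/17 ≈ -6.2353)
(u*C(4, g))*√(N + 5) = (-106/17/4)*√(10 + 5) = (-106/17*¼)*√15 = -53*√15/34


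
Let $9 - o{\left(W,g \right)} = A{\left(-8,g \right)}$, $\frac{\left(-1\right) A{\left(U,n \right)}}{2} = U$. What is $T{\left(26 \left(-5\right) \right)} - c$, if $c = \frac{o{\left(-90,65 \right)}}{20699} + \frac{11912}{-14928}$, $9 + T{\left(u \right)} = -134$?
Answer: $- \frac{784635127}{5517762} \approx -142.2$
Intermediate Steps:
$A{\left(U,n \right)} = - 2 U$
$T{\left(u \right)} = -143$ ($T{\left(u \right)} = -9 - 134 = -143$)
$o{\left(W,g \right)} = -7$ ($o{\left(W,g \right)} = 9 - \left(-2\right) \left(-8\right) = 9 - 16 = -7$)
$c = - \frac{4404839}{5517762}$ ($c = - \frac{7}{20699} + \frac{11912}{-14928} = \left(-7\right) \frac{1}{20699} + 11912 \left(- \frac{1}{14928}\right) = - \frac{1}{2957} - \frac{1489}{1866} = - \frac{4404839}{5517762} \approx -0.7983$)
$T{\left(26 \left(-5\right) \right)} - c = -143 - - \frac{4404839}{5517762} = -143 + \frac{4404839}{5517762} = - \frac{784635127}{5517762}$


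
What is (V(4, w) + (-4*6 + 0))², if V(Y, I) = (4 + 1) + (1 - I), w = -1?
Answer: 289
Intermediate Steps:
V(Y, I) = 6 - I (V(Y, I) = 5 + (1 - I) = 6 - I)
(V(4, w) + (-4*6 + 0))² = ((6 - 1*(-1)) + (-4*6 + 0))² = ((6 + 1) + (-24 + 0))² = (7 - 24)² = (-17)² = 289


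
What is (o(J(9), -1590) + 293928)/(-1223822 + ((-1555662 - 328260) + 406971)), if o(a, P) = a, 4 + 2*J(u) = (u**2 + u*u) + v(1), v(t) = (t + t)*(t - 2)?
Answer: -294006/2700773 ≈ -0.10886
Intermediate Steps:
v(t) = 2*t*(-2 + t) (v(t) = (2*t)*(-2 + t) = 2*t*(-2 + t))
J(u) = -3 + u**2 (J(u) = -2 + ((u**2 + u*u) + 2*1*(-2 + 1))/2 = -2 + ((u**2 + u**2) + 2*1*(-1))/2 = -2 + (2*u**2 - 2)/2 = -2 + (-2 + 2*u**2)/2 = -2 + (-1 + u**2) = -3 + u**2)
(o(J(9), -1590) + 293928)/(-1223822 + ((-1555662 - 328260) + 406971)) = ((-3 + 9**2) + 293928)/(-1223822 + ((-1555662 - 328260) + 406971)) = ((-3 + 81) + 293928)/(-1223822 + (-1883922 + 406971)) = (78 + 293928)/(-1223822 - 1476951) = 294006/(-2700773) = 294006*(-1/2700773) = -294006/2700773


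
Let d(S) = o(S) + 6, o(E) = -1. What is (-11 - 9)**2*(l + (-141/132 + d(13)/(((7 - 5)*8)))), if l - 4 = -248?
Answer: -1076925/11 ≈ -97902.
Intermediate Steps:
l = -244 (l = 4 - 248 = -244)
d(S) = 5 (d(S) = -1 + 6 = 5)
(-11 - 9)**2*(l + (-141/132 + d(13)/(((7 - 5)*8)))) = (-11 - 9)**2*(-244 + (-141/132 + 5/(((7 - 5)*8)))) = (-20)**2*(-244 + (-141*1/132 + 5/((2*8)))) = 400*(-244 + (-47/44 + 5/16)) = 400*(-244 - 133/176) = 400*(-43077/176) = -1076925/11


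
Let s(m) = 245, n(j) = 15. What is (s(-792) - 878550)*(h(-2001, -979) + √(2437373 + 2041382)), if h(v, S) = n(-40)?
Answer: -13174575 - 878305*√4478755 ≈ -1.8719e+9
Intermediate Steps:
h(v, S) = 15
(s(-792) - 878550)*(h(-2001, -979) + √(2437373 + 2041382)) = (245 - 878550)*(15 + √(2437373 + 2041382)) = -878305*(15 + √4478755) = -13174575 - 878305*√4478755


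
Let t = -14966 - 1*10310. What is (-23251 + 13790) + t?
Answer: -34737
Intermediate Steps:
t = -25276 (t = -14966 - 10310 = -25276)
(-23251 + 13790) + t = (-23251 + 13790) - 25276 = -9461 - 25276 = -34737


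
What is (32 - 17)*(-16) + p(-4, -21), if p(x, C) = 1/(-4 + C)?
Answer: -6001/25 ≈ -240.04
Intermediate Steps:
(32 - 17)*(-16) + p(-4, -21) = (32 - 17)*(-16) + 1/(-4 - 21) = 15*(-16) + 1/(-25) = -240 - 1/25 = -6001/25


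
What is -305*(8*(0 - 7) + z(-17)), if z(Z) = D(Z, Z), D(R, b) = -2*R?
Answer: 6710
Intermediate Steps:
z(Z) = -2*Z
-305*(8*(0 - 7) + z(-17)) = -305*(8*(0 - 7) - 2*(-17)) = -305*(8*(-7) + 34) = -305*(-56 + 34) = -305*(-22) = 6710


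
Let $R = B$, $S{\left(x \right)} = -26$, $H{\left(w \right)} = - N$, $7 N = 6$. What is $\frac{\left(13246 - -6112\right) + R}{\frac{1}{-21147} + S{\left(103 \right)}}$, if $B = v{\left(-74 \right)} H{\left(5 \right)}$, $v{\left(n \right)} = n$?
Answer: $- \frac{410704950}{549823} \approx -746.98$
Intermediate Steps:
$N = \frac{6}{7}$ ($N = \frac{1}{7} \cdot 6 = \frac{6}{7} \approx 0.85714$)
$H{\left(w \right)} = - \frac{6}{7}$ ($H{\left(w \right)} = \left(-1\right) \frac{6}{7} = - \frac{6}{7}$)
$B = \frac{444}{7}$ ($B = \left(-74\right) \left(- \frac{6}{7}\right) = \frac{444}{7} \approx 63.429$)
$R = \frac{444}{7} \approx 63.429$
$\frac{\left(13246 - -6112\right) + R}{\frac{1}{-21147} + S{\left(103 \right)}} = \frac{\left(13246 - -6112\right) + \frac{444}{7}}{\frac{1}{-21147} - 26} = \frac{\left(13246 + 6112\right) + \frac{444}{7}}{- \frac{1}{21147} - 26} = \frac{19358 + \frac{444}{7}}{- \frac{549823}{21147}} = \frac{135950}{7} \left(- \frac{21147}{549823}\right) = - \frac{410704950}{549823}$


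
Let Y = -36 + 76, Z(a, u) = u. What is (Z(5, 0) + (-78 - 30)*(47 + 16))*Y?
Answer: -272160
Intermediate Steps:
Y = 40
(Z(5, 0) + (-78 - 30)*(47 + 16))*Y = (0 + (-78 - 30)*(47 + 16))*40 = (0 - 108*63)*40 = (0 - 6804)*40 = -6804*40 = -272160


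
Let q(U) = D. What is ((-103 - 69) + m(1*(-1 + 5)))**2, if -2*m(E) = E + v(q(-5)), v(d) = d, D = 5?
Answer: 124609/4 ≈ 31152.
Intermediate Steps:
q(U) = 5
m(E) = -5/2 - E/2 (m(E) = -(E + 5)/2 = -(5 + E)/2 = -5/2 - E/2)
((-103 - 69) + m(1*(-1 + 5)))**2 = ((-103 - 69) + (-5/2 - (-1 + 5)/2))**2 = (-172 + (-5/2 - 4/2))**2 = (-172 + (-5/2 - 1/2*4))**2 = (-172 + (-5/2 - 2))**2 = (-172 - 9/2)**2 = (-353/2)**2 = 124609/4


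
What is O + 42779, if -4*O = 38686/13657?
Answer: 1168446263/27314 ≈ 42778.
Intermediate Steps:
O = -19343/27314 (O = -19343/(2*13657) = -¼*38686/13657 = -19343/27314 ≈ -0.70817)
O + 42779 = -19343/27314 + 42779 = 1168446263/27314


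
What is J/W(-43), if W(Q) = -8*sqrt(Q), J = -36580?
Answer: -9145*I*sqrt(43)/86 ≈ -697.3*I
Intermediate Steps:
J/W(-43) = -36580*I*sqrt(43)/344 = -9145*I*sqrt(43)/86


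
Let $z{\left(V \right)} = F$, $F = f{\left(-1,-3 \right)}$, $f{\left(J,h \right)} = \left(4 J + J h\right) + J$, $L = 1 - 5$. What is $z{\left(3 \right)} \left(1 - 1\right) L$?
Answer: $0$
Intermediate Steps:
$L = -4$
$f{\left(J,h \right)} = 5 J + J h$
$F = -2$ ($F = - (5 - 3) = \left(-1\right) 2 = -2$)
$z{\left(V \right)} = -2$
$z{\left(3 \right)} \left(1 - 1\right) L = - 2 \left(1 - 1\right) \left(-4\right) = - 2 \cdot 0 \left(-4\right) = \left(-2\right) 0 = 0$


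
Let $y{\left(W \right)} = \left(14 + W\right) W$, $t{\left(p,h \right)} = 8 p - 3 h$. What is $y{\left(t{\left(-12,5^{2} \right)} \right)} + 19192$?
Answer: $46039$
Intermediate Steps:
$t{\left(p,h \right)} = - 3 h + 8 p$
$y{\left(W \right)} = W \left(14 + W\right)$
$y{\left(t{\left(-12,5^{2} \right)} \right)} + 19192 = \left(- 3 \cdot 5^{2} + 8 \left(-12\right)\right) \left(14 - \left(96 + 3 \cdot 5^{2}\right)\right) + 19192 = \left(\left(-3\right) 25 - 96\right) \left(14 - 171\right) + 19192 = \left(-75 - 96\right) \left(14 - 171\right) + 19192 = - 171 \left(14 - 171\right) + 19192 = \left(-171\right) \left(-157\right) + 19192 = 26847 + 19192 = 46039$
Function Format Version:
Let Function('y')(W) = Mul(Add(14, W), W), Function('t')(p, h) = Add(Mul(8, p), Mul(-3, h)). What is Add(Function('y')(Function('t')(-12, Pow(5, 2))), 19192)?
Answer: 46039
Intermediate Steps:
Function('t')(p, h) = Add(Mul(-3, h), Mul(8, p))
Function('y')(W) = Mul(W, Add(14, W))
Add(Function('y')(Function('t')(-12, Pow(5, 2))), 19192) = Add(Mul(Add(Mul(-3, Pow(5, 2)), Mul(8, -12)), Add(14, Add(Mul(-3, Pow(5, 2)), Mul(8, -12)))), 19192) = Add(Mul(Add(Mul(-3, 25), -96), Add(14, Add(Mul(-3, 25), -96))), 19192) = Add(Mul(Add(-75, -96), Add(14, Add(-75, -96))), 19192) = Add(Mul(-171, Add(14, -171)), 19192) = Add(Mul(-171, -157), 19192) = Add(26847, 19192) = 46039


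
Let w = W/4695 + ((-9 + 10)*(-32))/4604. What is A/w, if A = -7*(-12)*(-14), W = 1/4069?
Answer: 3694093570440/21832927 ≈ 1.6920e+5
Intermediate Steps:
W = 1/4069 ≈ 0.00024576
w = -152830489/21988652205 (w = (1/4069)/4695 + ((-9 + 10)*(-32))/4604 = (1/4069)*(1/4695) + (1*(-32))*(1/4604) = 1/19103955 - 32*1/4604 = 1/19103955 - 8/1151 = -152830489/21988652205 ≈ -0.0069504)
A = -1176 (A = 84*(-14) = -1176)
A/w = -1176/(-152830489/21988652205) = -1176*(-21988652205/152830489) = 3694093570440/21832927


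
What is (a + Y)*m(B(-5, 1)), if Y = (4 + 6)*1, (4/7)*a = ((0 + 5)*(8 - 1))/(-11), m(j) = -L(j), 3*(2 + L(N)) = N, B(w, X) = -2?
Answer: 130/11 ≈ 11.818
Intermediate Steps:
L(N) = -2 + N/3
m(j) = 2 - j/3 (m(j) = -(-2 + j/3) = 2 - j/3)
a = -245/44 (a = 7*(((0 + 5)*(8 - 1))/(-11))/4 = 7*((5*7)*(-1/11))/4 = 7*(35*(-1/11))/4 = (7/4)*(-35/11) = -245/44 ≈ -5.5682)
Y = 10 (Y = 10*1 = 10)
(a + Y)*m(B(-5, 1)) = (-245/44 + 10)*(2 - ⅓*(-2)) = 195*(2 + ⅔)/44 = (195/44)*(8/3) = 130/11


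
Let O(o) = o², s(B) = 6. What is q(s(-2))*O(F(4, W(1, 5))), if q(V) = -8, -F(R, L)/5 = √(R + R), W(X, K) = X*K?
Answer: -1600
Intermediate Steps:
W(X, K) = K*X
F(R, L) = -5*√2*√R (F(R, L) = -5*√(R + R) = -5*√2*√R)
q(s(-2))*O(F(4, W(1, 5))) = -8*(-5*√2*√4)² = -8*(-5*√2*2)² = -8*(-10*√2)² = -8*200 = -1600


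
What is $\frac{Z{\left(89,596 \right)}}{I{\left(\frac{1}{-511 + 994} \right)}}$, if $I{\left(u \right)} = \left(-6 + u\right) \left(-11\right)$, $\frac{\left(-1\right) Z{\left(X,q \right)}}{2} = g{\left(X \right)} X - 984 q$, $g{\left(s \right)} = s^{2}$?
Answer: $- \frac{114475830}{31867} \approx -3592.3$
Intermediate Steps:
$Z{\left(X,q \right)} = - 2 X^{3} + 1968 q$ ($Z{\left(X,q \right)} = - 2 \left(X^{2} X - 984 q\right) = - 2 \left(X^{3} - 984 q\right) = - 2 X^{3} + 1968 q$)
$I{\left(u \right)} = 66 - 11 u$
$\frac{Z{\left(89,596 \right)}}{I{\left(\frac{1}{-511 + 994} \right)}} = \frac{- 2 \cdot 89^{3} + 1968 \cdot 596}{66 - \frac{11}{-511 + 994}} = \frac{\left(-2\right) 704969 + 1172928}{66 - \frac{11}{483}} = \frac{-1409938 + 1172928}{66 - \frac{11}{483}} = - \frac{237010}{66 - \frac{11}{483}} = - \frac{237010}{\frac{31867}{483}} = \left(-237010\right) \frac{483}{31867} = - \frac{114475830}{31867}$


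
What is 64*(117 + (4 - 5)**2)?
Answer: 7552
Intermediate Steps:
64*(117 + (4 - 5)**2) = 64*(117 + (-1)**2) = 64*(117 + 1) = 64*118 = 7552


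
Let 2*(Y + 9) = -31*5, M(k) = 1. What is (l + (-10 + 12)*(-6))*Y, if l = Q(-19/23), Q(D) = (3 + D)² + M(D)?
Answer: 574187/1058 ≈ 542.71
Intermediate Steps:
Q(D) = 1 + (3 + D)² (Q(D) = (3 + D)² + 1 = 1 + (3 + D)²)
l = 3029/529 (l = 1 + (3 - 19/23)² = 1 + (50/23)² = 1 + 2500/529 = 3029/529 ≈ 5.7259)
Y = -173/2 (Y = -9 + (-31*5)/2 = -9 + (½)*(-155) = -9 - 155/2 = -173/2 ≈ -86.500)
(l + (-10 + 12)*(-6))*Y = (3029/529 + (-10 + 12)*(-6))*(-173/2) = (3029/529 + 2*(-6))*(-173/2) = (3029/529 - 12)*(-173/2) = -3319/529*(-173/2) = 574187/1058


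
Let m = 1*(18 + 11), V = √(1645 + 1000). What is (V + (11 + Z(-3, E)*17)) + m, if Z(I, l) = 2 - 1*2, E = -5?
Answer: 40 + 23*√5 ≈ 91.430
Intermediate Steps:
V = 23*√5 (V = √2645 = 23*√5 ≈ 51.430)
Z(I, l) = 0 (Z(I, l) = 2 - 2 = 0)
m = 29 (m = 1*29 = 29)
(V + (11 + Z(-3, E)*17)) + m = (23*√5 + (11 + 0*17)) + 29 = (23*√5 + (11 + 0)) + 29 = (23*√5 + 11) + 29 = (11 + 23*√5) + 29 = 40 + 23*√5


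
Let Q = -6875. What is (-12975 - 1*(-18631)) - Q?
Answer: 12531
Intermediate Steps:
(-12975 - 1*(-18631)) - Q = (-12975 - 1*(-18631)) - 1*(-6875) = (-12975 + 18631) + 6875 = 5656 + 6875 = 12531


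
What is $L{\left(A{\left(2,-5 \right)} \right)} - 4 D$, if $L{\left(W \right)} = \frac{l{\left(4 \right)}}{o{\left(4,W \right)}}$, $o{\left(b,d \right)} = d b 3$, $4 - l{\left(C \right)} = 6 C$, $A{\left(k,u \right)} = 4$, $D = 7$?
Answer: $- \frac{341}{12} \approx -28.417$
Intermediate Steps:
$l{\left(C \right)} = 4 - 6 C$
$o{\left(b,d \right)} = 3 b d$ ($o{\left(b,d \right)} = b d 3 = 3 b d$)
$L{\left(W \right)} = - \frac{5}{3 W}$ ($L{\left(W \right)} = \frac{4 - 24}{3 \cdot 4 W} = \frac{4 - 24}{12 W} = - 20 \frac{1}{12 W} = - \frac{5}{3 W}$)
$L{\left(A{\left(2,-5 \right)} \right)} - 4 D = - \frac{5}{3 \cdot 4} - 28 = \left(- \frac{5}{3}\right) \frac{1}{4} - 28 = - \frac{5}{12} - 28 = - \frac{341}{12}$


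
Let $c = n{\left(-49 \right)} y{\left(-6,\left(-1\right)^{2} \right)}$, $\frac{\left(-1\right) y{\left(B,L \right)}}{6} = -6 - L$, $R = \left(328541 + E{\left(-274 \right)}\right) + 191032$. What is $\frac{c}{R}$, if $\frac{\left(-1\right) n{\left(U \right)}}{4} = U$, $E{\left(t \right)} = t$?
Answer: $\frac{8232}{519299} \approx 0.015852$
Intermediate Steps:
$n{\left(U \right)} = - 4 U$
$R = 519299$ ($R = \left(328541 - 274\right) + 191032 = 328267 + 191032 = 519299$)
$y{\left(B,L \right)} = 36 + 6 L$ ($y{\left(B,L \right)} = - 6 \left(-6 - L\right) = 36 + 6 L$)
$c = 8232$ ($c = \left(-4\right) \left(-49\right) \left(36 + 6 \left(-1\right)^{2}\right) = 196 \left(36 + 6 \cdot 1\right) = 196 \left(36 + 6\right) = 196 \cdot 42 = 8232$)
$\frac{c}{R} = \frac{8232}{519299}$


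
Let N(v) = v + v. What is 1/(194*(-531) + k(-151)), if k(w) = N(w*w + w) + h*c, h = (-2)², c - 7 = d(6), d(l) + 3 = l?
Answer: -1/57674 ≈ -1.7339e-5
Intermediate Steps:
d(l) = -3 + l
N(v) = 2*v
c = 10 (c = 7 + (-3 + 6) = 7 + 3 = 10)
h = 4
k(w) = 40 + 2*w + 2*w² (k(w) = 2*(w*w + w) + 4*10 = 2*(w² + w) + 40 = 2*(w + w²) + 40 = (2*w + 2*w²) + 40 = 40 + 2*w + 2*w²)
1/(194*(-531) + k(-151)) = 1/(194*(-531) + (40 + 2*(-151)*(1 - 151))) = 1/(-103014 + (40 + 2*(-151)*(-150))) = 1/(-103014 + (40 + 45300)) = 1/(-103014 + 45340) = 1/(-57674) = -1/57674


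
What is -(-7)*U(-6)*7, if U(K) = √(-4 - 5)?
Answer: 147*I ≈ 147.0*I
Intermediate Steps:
U(K) = 3*I (U(K) = √(-9) = 3*I)
-(-7)*U(-6)*7 = -(-7)*3*I*7 = -(-21)*I*7 = (21*I)*7 = 147*I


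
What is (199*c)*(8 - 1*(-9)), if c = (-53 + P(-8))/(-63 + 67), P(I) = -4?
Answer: -192831/4 ≈ -48208.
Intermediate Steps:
c = -57/4 (c = (-53 - 4)/(-63 + 67) = -57/4 ≈ -14.250)
(199*c)*(8 - 1*(-9)) = (199*(-57/4))*(8 - 1*(-9)) = -11343*(8 + 9)/4 = -11343/4*17 = -192831/4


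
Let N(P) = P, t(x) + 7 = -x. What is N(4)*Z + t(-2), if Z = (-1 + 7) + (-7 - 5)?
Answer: -29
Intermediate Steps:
t(x) = -7 - x
Z = -6 (Z = 6 - 12 = -6)
N(4)*Z + t(-2) = 4*(-6) + (-7 - 1*(-2)) = -24 + (-7 + 2) = -24 - 5 = -29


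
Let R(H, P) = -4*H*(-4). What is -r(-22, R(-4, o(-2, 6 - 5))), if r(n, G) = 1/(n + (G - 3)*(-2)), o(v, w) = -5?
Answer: -1/112 ≈ -0.0089286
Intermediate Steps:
R(H, P) = 16*H
r(n, G) = 1/(6 + n - 2*G) (r(n, G) = 1/(n + (-3 + G)*(-2)) = 1/(n + (6 - 2*G)) = 1/(6 + n - 2*G))
-r(-22, R(-4, o(-2, 6 - 5))) = -1/(6 - 22 - 32*(-4)) = -1/(6 - 22 - 2*(-64)) = -1/(6 - 22 + 128) = -1/112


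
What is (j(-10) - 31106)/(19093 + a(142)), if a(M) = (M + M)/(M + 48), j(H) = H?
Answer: -985340/604659 ≈ -1.6296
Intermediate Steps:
a(M) = 2*M/(48 + M) (a(M) = (2*M)/(48 + M) = 2*M/(48 + M))
(j(-10) - 31106)/(19093 + a(142)) = (-10 - 31106)/(19093 + 2*142/(48 + 142)) = -31116/(19093 + 2*142/190) = -31116/(19093 + 2*142*(1/190)) = -31116/(19093 + 142/95) = -31116/1813977/95 = -31116*95/1813977 = -985340/604659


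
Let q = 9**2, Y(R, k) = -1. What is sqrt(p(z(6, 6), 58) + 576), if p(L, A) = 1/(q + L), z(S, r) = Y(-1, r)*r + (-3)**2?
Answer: sqrt(1016085)/42 ≈ 24.000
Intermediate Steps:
q = 81
z(S, r) = 9 - r (z(S, r) = -r + (-3)**2 = -r + 9 = 9 - r)
p(L, A) = 1/(81 + L)
sqrt(p(z(6, 6), 58) + 576) = sqrt(1/(81 + (9 - 1*6)) + 576) = sqrt(1/(81 + (9 - 6)) + 576) = sqrt(1/(81 + 3) + 576) = sqrt(1/84 + 576) = sqrt(48385/84) = sqrt(1016085)/42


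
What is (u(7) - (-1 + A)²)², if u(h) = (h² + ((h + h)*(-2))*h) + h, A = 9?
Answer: 41616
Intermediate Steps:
u(h) = h - 3*h² (u(h) = (h² + ((2*h)*(-2))*h) + h = (h² + (-4*h)*h) + h = (h² - 4*h²) + h = -3*h² + h = h - 3*h²)
(u(7) - (-1 + A)²)² = (7*(1 - 3*7) - (-1 + 9)²)² = (7*(1 - 21) - 1*8²)² = (7*(-20) - 1*64)² = (-140 - 64)² = (-204)² = 41616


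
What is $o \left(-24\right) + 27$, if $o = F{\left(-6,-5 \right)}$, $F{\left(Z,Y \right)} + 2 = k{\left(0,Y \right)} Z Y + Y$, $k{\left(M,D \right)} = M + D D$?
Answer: $-17805$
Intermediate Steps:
$k{\left(M,D \right)} = M + D^{2}$
$F{\left(Z,Y \right)} = -2 + Y + Z Y^{3}$ ($F{\left(Z,Y \right)} = -2 + \left(\left(0 + Y^{2}\right) Z Y + Y\right) = -2 + \left(Y^{2} Z Y + Y\right) = -2 + \left(Z Y^{2} Y + Y\right) = -2 + \left(Z Y^{3} + Y\right) = -2 + \left(Y + Z Y^{3}\right) = -2 + Y + Z Y^{3}$)
$o = 743$ ($o = -2 - 5 - 6 \left(-5\right)^{3} = -2 - 5 - -750 = -2 - 5 + 750 = 743$)
$o \left(-24\right) + 27 = 743 \left(-24\right) + 27 = -17832 + 27 = -17805$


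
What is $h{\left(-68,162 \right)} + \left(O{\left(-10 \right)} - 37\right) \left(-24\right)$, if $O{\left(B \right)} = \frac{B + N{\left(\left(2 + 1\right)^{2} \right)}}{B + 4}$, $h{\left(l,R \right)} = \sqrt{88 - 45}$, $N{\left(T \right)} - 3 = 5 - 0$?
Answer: $880 + \sqrt{43} \approx 886.56$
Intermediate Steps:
$N{\left(T \right)} = 8$ ($N{\left(T \right)} = 3 + \left(5 - 0\right) = 3 + \left(5 + 0\right) = 3 + 5 = 8$)
$h{\left(l,R \right)} = \sqrt{43}$
$O{\left(B \right)} = \frac{8 + B}{4 + B}$ ($O{\left(B \right)} = \frac{B + 8}{B + 4} = \frac{8 + B}{4 + B}$)
$h{\left(-68,162 \right)} + \left(O{\left(-10 \right)} - 37\right) \left(-24\right) = \sqrt{43} + \left(\frac{8 - 10}{4 - 10} - 37\right) \left(-24\right) = \sqrt{43} + \left(\frac{1}{-6} \left(-2\right) - 37\right) \left(-24\right) = \sqrt{43} + \left(\left(- \frac{1}{6}\right) \left(-2\right) - 37\right) \left(-24\right) = \sqrt{43} + \left(\frac{1}{3} - 37\right) \left(-24\right) = \sqrt{43} - -880 = \sqrt{43} + 880 = 880 + \sqrt{43}$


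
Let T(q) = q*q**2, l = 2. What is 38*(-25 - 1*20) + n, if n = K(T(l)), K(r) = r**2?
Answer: -1646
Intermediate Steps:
T(q) = q**3
n = 64 (n = (2**3)**2 = 8**2 = 64)
38*(-25 - 1*20) + n = 38*(-25 - 1*20) + 64 = 38*(-25 - 20) + 64 = 38*(-45) + 64 = -1710 + 64 = -1646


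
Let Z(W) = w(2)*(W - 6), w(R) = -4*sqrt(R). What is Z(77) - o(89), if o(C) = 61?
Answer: -61 - 284*sqrt(2) ≈ -462.64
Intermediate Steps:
Z(W) = -4*sqrt(2)*(-6 + W) (Z(W) = (-4*sqrt(2))*(W - 6) = (-4*sqrt(2))*(-6 + W) = -4*sqrt(2)*(-6 + W))
Z(77) - o(89) = 4*sqrt(2)*(6 - 1*77) - 1*61 = 4*sqrt(2)*(6 - 77) - 61 = 4*sqrt(2)*(-71) - 61 = -284*sqrt(2) - 61 = -61 - 284*sqrt(2)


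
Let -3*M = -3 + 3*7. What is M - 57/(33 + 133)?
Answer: -1053/166 ≈ -6.3434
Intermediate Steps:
M = -6 (M = -(-3 + 3*7)/3 = -(-3 + 21)/3 = -⅓*18 = -6)
M - 57/(33 + 133) = -6 - 57/(33 + 133) = -6 - 57/166 = -1053/166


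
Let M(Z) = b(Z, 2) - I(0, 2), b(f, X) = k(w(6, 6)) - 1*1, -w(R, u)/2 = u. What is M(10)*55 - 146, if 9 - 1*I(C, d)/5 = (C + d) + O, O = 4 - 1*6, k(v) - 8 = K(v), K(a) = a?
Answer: -2896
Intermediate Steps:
w(R, u) = -2*u
k(v) = 8 + v
O = -2 (O = 4 - 6 = -2)
b(f, X) = -5 (b(f, X) = (8 - 2*6) - 1*1 = (8 - 12) - 1 = -4 - 1 = -5)
I(C, d) = 55 - 5*C - 5*d (I(C, d) = 45 - 5*((C + d) - 2) = 45 - 5*(-2 + C + d) = 45 + (10 - 5*C - 5*d) = 55 - 5*C - 5*d)
M(Z) = -50 (M(Z) = -5 - (55 - 5*0 - 5*2) = -5 - (55 + 0 - 10) = -5 - 1*45 = -5 - 45 = -50)
M(10)*55 - 146 = -50*55 - 146 = -2750 - 146 = -2896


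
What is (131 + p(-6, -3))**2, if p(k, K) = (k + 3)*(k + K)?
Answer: 24964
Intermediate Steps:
p(k, K) = (3 + k)*(K + k)
(131 + p(-6, -3))**2 = (131 + ((-6)**2 + 3*(-3) + 3*(-6) - 3*(-6)))**2 = (131 + (36 - 9 - 18 + 18))**2 = (131 + 27)**2 = 158**2 = 24964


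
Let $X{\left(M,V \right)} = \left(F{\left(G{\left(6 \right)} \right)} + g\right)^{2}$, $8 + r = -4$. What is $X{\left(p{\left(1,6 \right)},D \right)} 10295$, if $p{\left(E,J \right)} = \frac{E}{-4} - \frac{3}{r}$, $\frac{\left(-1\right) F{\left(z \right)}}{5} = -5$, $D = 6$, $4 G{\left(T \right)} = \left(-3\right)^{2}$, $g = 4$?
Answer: $8658095$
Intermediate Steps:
$G{\left(T \right)} = \frac{9}{4}$ ($G{\left(T \right)} = \frac{\left(-3\right)^{2}}{4} = \frac{1}{4} \cdot 9 = \frac{9}{4}$)
$r = -12$ ($r = -8 - 4 = -12$)
$F{\left(z \right)} = 25$ ($F{\left(z \right)} = \left(-5\right) \left(-5\right) = 25$)
$p{\left(E,J \right)} = \frac{1}{4} - \frac{E}{4}$ ($p{\left(E,J \right)} = \frac{E}{-4} - \frac{3}{-12} = E \left(- \frac{1}{4}\right) - - \frac{1}{4} = - \frac{E}{4} + \frac{1}{4} = \frac{1}{4} - \frac{E}{4}$)
$X{\left(M,V \right)} = 841$ ($X{\left(M,V \right)} = \left(25 + 4\right)^{2} = 29^{2} = 841$)
$X{\left(p{\left(1,6 \right)},D \right)} 10295 = 841 \cdot 10295 = 8658095$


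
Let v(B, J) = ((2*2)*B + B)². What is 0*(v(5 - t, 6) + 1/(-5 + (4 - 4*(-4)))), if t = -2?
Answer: 0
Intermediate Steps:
v(B, J) = 25*B² (v(B, J) = (4*B + B)² = (5*B)² = 25*B²)
0*(v(5 - t, 6) + 1/(-5 + (4 - 4*(-4)))) = 0*(25*(5 - 1*(-2))² + 1/(-5 + (4 - 4*(-4)))) = 0*(25*(5 + 2)² + 1/(-5 + (4 + 16))) = 0*(25*7² + 1/(-5 + 20)) = 0*(25*49 + 1/15) = 0*(1225 + 1/15) = 0*(18376/15) = 0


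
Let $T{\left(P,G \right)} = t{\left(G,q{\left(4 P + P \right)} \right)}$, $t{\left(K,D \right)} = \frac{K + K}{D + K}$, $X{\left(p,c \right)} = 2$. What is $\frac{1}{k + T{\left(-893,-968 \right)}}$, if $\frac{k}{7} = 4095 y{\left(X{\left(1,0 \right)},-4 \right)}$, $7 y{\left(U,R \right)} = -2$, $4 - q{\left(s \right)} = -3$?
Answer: $- \frac{961}{7868654} \approx -0.00012213$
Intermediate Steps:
$q{\left(s \right)} = 7$ ($q{\left(s \right)} = 4 - -3 = 4 + 3 = 7$)
$t{\left(K,D \right)} = \frac{2 K}{D + K}$
$T{\left(P,G \right)} = \frac{2 G}{7 + G}$
$y{\left(U,R \right)} = - \frac{2}{7}$ ($y{\left(U,R \right)} = \frac{1}{7} \left(-2\right) = - \frac{2}{7}$)
$k = -8190$ ($k = 7 \cdot 4095 \left(- \frac{2}{7}\right) = 7 \left(-1170\right) = -8190$)
$\frac{1}{k + T{\left(-893,-968 \right)}} = \frac{1}{-8190 + 2 \left(-968\right) \frac{1}{7 - 968}} = \frac{1}{-8190 + 2 \left(-968\right) \frac{1}{-961}} = \frac{1}{-8190 + 2 \left(-968\right) \left(- \frac{1}{961}\right)} = \frac{1}{-8190 + \frac{1936}{961}} = \frac{1}{- \frac{7868654}{961}} = - \frac{961}{7868654}$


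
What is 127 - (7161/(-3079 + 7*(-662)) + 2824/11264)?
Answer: 462189269/3619968 ≈ 127.68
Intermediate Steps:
127 - (7161/(-3079 + 7*(-662)) + 2824/11264) = 127 - (7161/(-3079 - 4634) + 2824*(1/11264)) = 127 - (7161/(-7713) + 353/1408) = 127 - (7161*(-1/7713) + 353/1408) = 127 - (-2387/2571 + 353/1408) = 127 - 1*(-2453333/3619968) = 127 + 2453333/3619968 = 462189269/3619968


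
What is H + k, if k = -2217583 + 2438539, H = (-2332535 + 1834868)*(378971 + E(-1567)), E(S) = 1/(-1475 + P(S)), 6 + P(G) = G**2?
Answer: -462828705635869275/2454008 ≈ -1.8860e+11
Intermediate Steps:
P(G) = -6 + G**2
E(S) = 1/(-1481 + S**2) (E(S) = 1/(-1475 + (-6 + S**2)) = 1/(-1481 + S**2))
H = -462829247863660923/2454008 (H = (-2332535 + 1834868)*(378971 + 1/(-1481 + (-1567)**2)) = -497667*(378971 + 1/(-1481 + 2455489)) = -497667*(378971 + 1/2454008) = -497667*929997865769/2454008 = -462829247863660923/2454008 ≈ -1.8860e+11)
k = 220956
H + k = -462829247863660923/2454008 + 220956 = -462828705635869275/2454008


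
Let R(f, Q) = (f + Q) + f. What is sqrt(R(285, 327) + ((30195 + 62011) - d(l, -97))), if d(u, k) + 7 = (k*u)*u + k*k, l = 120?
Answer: sqrt(1480501) ≈ 1216.8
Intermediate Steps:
R(f, Q) = Q + 2*f (R(f, Q) = (Q + f) + f = Q + 2*f)
d(u, k) = -7 + k**2 + k*u**2 (d(u, k) = -7 + ((k*u)*u + k*k) = -7 + (k*u**2 + k**2) = -7 + (k**2 + k*u**2) = -7 + k**2 + k*u**2)
sqrt(R(285, 327) + ((30195 + 62011) - d(l, -97))) = sqrt((327 + 2*285) + ((30195 + 62011) - (-7 + (-97)**2 - 97*120**2))) = sqrt((327 + 570) + (92206 - (-7 + 9409 - 97*14400))) = sqrt(897 + (92206 - (-7 + 9409 - 1396800))) = sqrt(897 + (92206 - 1*(-1387398))) = sqrt(897 + (92206 + 1387398)) = sqrt(897 + 1479604) = sqrt(1480501)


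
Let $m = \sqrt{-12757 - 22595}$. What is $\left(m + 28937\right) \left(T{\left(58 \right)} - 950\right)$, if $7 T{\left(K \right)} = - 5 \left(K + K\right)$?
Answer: $- \frac{209214510}{7} - \frac{43380 i \sqrt{982}}{7} \approx -2.9888 \cdot 10^{7} - 1.942 \cdot 10^{5} i$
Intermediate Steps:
$m = 6 i \sqrt{982}$ ($m = \sqrt{-35352} = 6 i \sqrt{982} \approx 188.02 i$)
$T{\left(K \right)} = - \frac{10 K}{7}$ ($T{\left(K \right)} = \frac{\left(-5\right) \left(K + K\right)}{7} = \frac{\left(-5\right) 2 K}{7} = \frac{\left(-10\right) K}{7} = - \frac{10 K}{7}$)
$\left(m + 28937\right) \left(T{\left(58 \right)} - 950\right) = \left(6 i \sqrt{982} + 28937\right) \left(\left(- \frac{10}{7}\right) 58 - 950\right) = \left(28937 + 6 i \sqrt{982}\right) \left(- \frac{580}{7} - 950\right) = \left(28937 + 6 i \sqrt{982}\right) \left(- \frac{7230}{7}\right) = - \frac{209214510}{7} - \frac{43380 i \sqrt{982}}{7}$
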